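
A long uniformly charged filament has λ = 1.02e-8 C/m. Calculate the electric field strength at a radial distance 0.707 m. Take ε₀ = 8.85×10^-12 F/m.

By cylindrical symmetry E is radial; use a coaxial Gaussian cylinder of radius 0.707 m and length L.
Q_enc = λL, so λ_enc = 1.02×10^-8 C/m.
Gauss's law: E·2πrL = λ_enc L/ε₀.
E = |λ_enc|/(2πε₀r) = (1.02×10^-8)/(2π·8.85×10^-12·0.707) = 259 N/C.

|E| ≈ 259 N/C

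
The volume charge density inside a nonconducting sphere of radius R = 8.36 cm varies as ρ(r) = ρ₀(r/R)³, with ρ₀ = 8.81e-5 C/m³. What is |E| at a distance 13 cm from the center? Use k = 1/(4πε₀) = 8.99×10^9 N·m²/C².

5.73×10^4 V/m

Take a concentric spherical Gaussian surface of radius r = 13 cm (r > R, all charge enclosed).
Q_enc = 4π ∫₀^R ρ₀(r'/R)^3 r'² dr' = 4πρ₀R³/6 = 1.078e-7 C.
Applying ∮E·dA = Q_enc/ε₀ with Φ = E(4πr²):
E = k|Q_enc|/r² = (8.99×10^9)(1.078×10^-7)/(0.13)² = 5.73×10^4 N/C.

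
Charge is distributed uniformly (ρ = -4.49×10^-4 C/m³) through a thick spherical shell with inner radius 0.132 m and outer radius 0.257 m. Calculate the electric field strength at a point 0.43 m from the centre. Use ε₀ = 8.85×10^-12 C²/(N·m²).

Take a concentric spherical Gaussian surface of radius r = 0.43 m (r > 0.257 m, enclosing the whole shell).
Q_enc = ρ·(4π/3)(b³ − a³) = (-4.49×10^-4)·(4π/3)·((0.257)³ − (0.132)³) = -2.76×10^-5 C.
Gauss's law: E·4πr² = Q_enc/ε₀.
E = |Q_enc|/(4πε₀r²) = (2.76e-5)/(4π·8.85×10^-12·(0.43)²) = 1.34×10^6 N/C.

E = 1.34×10^6 N/C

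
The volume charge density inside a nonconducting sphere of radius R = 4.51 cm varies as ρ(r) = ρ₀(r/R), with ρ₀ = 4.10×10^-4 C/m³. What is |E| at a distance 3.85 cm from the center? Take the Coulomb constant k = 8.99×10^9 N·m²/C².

Take a concentric spherical Gaussian surface of radius r = 3.85 cm (r < R).
Q_enc = ∫₀^r ρ(r')·4πr'² dr' = (4πρ₀/R) ∫₀^r r'^3 dr' = 4πρ₀ r^4/(4·R) = 6.275e-8 C.
Applying ∮E·dA = Q_enc/ε₀ with Φ = E(4πr²):
E = k|Q_enc|/r² = (8.99×10^9)(6.275×10^-8)/(0.0385)² = 3.81×10^5 N/C.

|E| ≈ 3.81×10^5 N/C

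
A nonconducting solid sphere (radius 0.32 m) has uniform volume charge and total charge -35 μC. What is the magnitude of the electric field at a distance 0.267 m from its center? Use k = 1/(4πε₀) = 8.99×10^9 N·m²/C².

2.56×10^6 V/m

Use a concentric Gaussian sphere at r = 0.267 m (r < R).
For a uniform sphere the enclosed fraction is (r/R)³, so Q_enc = (-35 μC)(0.267/0.32)³ = -2.033e-5 C.
Since E is radial and uniform over the Gaussian sphere, Φ = E·4πr² = Q_enc/ε₀.
E = k|Q_enc|/r² = (8.99×10^9)(2.033e-5)/(0.267)² = 2.56×10^6 N/C.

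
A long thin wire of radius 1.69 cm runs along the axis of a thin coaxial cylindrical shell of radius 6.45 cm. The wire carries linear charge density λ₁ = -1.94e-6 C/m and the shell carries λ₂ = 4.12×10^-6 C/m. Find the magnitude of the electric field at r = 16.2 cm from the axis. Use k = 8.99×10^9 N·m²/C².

Coaxial Gaussian cylinder, radius r = 16.2 cm, length L (r > 6.45 cm, enclosing both).
λ_enc = λ₁ + λ₂ = (-1.94×10^-6) + (4.12e-6) = 2.18×10^-6 C/m.
Applying ∮E·dA = Q_enc/ε₀ with the end caps contributing no flux:
E = 2k|λ_enc|/r = 2(8.99×10^9)(2.18×10^-6)/(0.162) = 2.42×10^5 N/C.

|E| = 2.42×10^5 N/C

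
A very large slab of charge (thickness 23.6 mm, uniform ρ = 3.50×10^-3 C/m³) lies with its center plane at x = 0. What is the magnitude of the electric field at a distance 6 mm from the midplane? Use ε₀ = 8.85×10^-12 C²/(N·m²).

By symmetry E is perpendicular to the slab. A Gaussian pillbox from −6 mm to +6 mm (face area A) lies entirely within the slab.
Q_enc = ρ·(2x)·A and flux = 2EA, so 2EA = 2ρxA/ε₀ ⇒ E = |ρ|x/ε₀.
E = (3.50×10^-3)(0.006)/(8.85×10^-12) = 2.37e6 N/C.

E ≈ 2.37×10^6 N/C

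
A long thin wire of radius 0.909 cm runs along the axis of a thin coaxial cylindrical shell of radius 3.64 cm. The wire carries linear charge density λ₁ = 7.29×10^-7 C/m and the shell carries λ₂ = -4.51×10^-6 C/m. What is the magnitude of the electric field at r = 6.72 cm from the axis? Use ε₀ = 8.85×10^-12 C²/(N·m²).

Coaxial Gaussian cylinder, radius r = 6.72 cm, length L (r > 3.64 cm, enclosing both).
λ_enc = λ₁ + λ₂ = (7.29×10^-7) + (-4.51e-6) = -3.781×10^-6 C/m.
Applying ∮E·dA = Q_enc/ε₀ with the end caps contributing no flux:
E = |λ_enc|/(2πε₀r) = (3.781e-6)/(2π·8.85×10^-12·0.0672) = 1.01e6 N/C.

1.01×10^6 N/C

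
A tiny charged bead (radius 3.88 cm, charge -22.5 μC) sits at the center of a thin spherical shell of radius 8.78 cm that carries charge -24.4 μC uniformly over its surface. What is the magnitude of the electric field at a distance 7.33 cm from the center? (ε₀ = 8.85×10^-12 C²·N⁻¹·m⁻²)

Take a concentric spherical Gaussian surface of radius r = 7.33 cm (between the bodies, 3.88 cm < r < 8.78 cm).
The shell at 8.78 cm lies outside the Gaussian surface, so Q_enc = -22.5 μC = -2.25e-5 C.
Gauss's law: E·4πr² = Q_enc/ε₀.
E = |Q_enc|/(4πε₀r²) = (2.25×10^-5)/(4π·8.85×10^-12·(0.0733)²) = 3.77×10^7 N/C.

3.77×10^7 V/m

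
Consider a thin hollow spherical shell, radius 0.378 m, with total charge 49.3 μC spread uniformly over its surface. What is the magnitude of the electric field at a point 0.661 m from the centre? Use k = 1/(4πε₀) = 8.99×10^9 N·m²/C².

Symmetry ⇒ E = E(r) r̂. Gaussian sphere of radius r = 0.661 m (r > 0.378 m).
The entire shell is enclosed: Q_enc = 4.93e-5 C.
Gauss's law: E·4πr² = Q_enc/ε₀.
E = k|Q_enc|/r² = (8.99×10^9)(4.93×10^-5)/(0.661)² = 1.01×10^6 N/C.

|E| = 1.01e6 N/C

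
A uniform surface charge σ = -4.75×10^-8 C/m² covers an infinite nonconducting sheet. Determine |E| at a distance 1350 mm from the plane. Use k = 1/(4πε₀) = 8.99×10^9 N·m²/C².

|E| ≈ 2.68×10^3 V/m

Choose a cylindrical pillbox piercing the sheet, end faces (area A) parallel to it.
Only the two end caps contribute flux: Φ = 2EA. With Q_enc = σA, Gauss's law gives E = |σ|/(2ε₀).
E = 2πk|σ| = 2π(8.99×10^9)(4.75×10^-8) = 2.68e3 N/C.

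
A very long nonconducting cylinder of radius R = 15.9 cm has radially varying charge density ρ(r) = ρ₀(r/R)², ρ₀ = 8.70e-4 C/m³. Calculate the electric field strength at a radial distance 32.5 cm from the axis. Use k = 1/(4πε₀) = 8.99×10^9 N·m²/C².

E ≈ 1.91e6 V/m

Choose a coaxial cylinder of radius r = 32.5 cm (arbitrary length L) as the Gaussian surface (r > R, full charge per length enclosed).
λ_enc = 2π ∫₀^R ρ₀(r'/R)^2 r' dr' = 2πρ₀R²/4 = 3.455×10^-5 C/m.
By Gauss's law (flux through the curved wall only), E·2πrL = λ_enc L/ε₀.
E = 2k|λ_enc|/r = 2(8.99×10^9)(3.455×10^-5)/(0.325) = 1.91e6 N/C.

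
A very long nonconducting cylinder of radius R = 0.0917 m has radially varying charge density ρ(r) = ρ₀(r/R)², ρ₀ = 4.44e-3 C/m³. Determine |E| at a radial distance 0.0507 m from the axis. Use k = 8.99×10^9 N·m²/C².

|E| = 1.94×10^6 V/m

Choose a coaxial cylinder of radius r = 0.0507 m (arbitrary length L) as the Gaussian surface (r < R).
Integrating ρ over the cross-section to radius r: λ_enc = (2πρ₀/R²) ∫₀^r r'^3 dr' = 2πρ₀ r^4/(4·R²) = 5.48e-6 C/m.
Gauss's law: E·2πrL = λ_enc L/ε₀.
E = 2k|λ_enc|/r = 2(8.99×10^9)(5.48×10^-6)/(0.0507) = 1.94×10^6 N/C.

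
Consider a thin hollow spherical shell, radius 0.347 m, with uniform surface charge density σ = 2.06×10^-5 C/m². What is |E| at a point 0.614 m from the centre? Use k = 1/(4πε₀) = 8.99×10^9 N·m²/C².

Symmetry ⇒ E = E(r) r̂. Gaussian sphere of radius r = 0.614 m (r > 0.347 m).
The entire shell is enclosed: Q_enc = σ·4πR² = (2.06×10^-5)·4π·(0.347)² = 3.117×10^-5 C.
By Gauss's law, ∮E·dA = E·4πr² = Q_enc/ε₀.
E = k|Q_enc|/r² = (8.99×10^9)(3.117e-5)/(0.614)² = 7.43e5 N/C.

|E| ≈ 7.43×10^5 N/C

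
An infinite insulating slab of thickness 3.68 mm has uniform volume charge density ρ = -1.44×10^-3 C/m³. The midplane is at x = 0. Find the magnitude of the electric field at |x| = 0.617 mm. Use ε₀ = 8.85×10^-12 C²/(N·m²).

By symmetry E is perpendicular to the slab. A Gaussian pillbox from −0.617 mm to +0.617 mm (face area A) lies entirely within the slab.
Q_enc = ρ·(2x)·A and flux = 2EA, so 2EA = 2ρxA/ε₀ ⇒ E = |ρ|x/ε₀.
E = (1.44×10^-3)(0.000617)/(8.85×10^-12) = 1.00×10^5 N/C.

|E| = 1.00e5 N/C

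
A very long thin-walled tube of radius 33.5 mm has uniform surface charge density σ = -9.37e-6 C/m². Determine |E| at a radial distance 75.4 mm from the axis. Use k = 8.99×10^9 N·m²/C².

Choose a coaxial cylinder of radius r = 75.4 mm (arbitrary length L) as the Gaussian surface (r > 33.5 mm).
The whole shell is enclosed: λ_enc = σ·2πR = (-9.37×10^-6)·2π·(0.0335) = -1.972×10^-6 C/m.
By Gauss's law (flux through the curved wall only), E·2πrL = λ_enc L/ε₀.
E = 2k|λ_enc|/r = 2(8.99×10^9)(1.972×10^-6)/(0.0754) = 4.70×10^5 N/C.

|E| ≈ 4.70×10^5 V/m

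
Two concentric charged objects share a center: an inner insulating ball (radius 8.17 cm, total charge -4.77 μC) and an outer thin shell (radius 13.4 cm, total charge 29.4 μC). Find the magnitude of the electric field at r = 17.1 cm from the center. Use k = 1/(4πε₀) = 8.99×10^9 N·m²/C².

Take a concentric spherical Gaussian surface of radius r = 17.1 cm (r > 13.4 cm, enclosing both).
Q_enc = (-4.77 μC) + (29.4 μC) = 2.463×10^-5 C.
By Gauss's law, ∮E·dA = E·4πr² = Q_enc/ε₀.
E = k|Q_enc|/r² = (8.99×10^9)(2.463×10^-5)/(0.171)² = 7.57×10^6 N/C.

E = 7.57×10^6 N/C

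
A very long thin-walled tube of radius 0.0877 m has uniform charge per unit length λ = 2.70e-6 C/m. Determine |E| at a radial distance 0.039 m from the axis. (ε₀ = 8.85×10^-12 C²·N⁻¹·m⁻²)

E = 0

Choose a coaxial cylinder of radius r = 0.039 m (arbitrary length L) as the Gaussian surface (r < 0.0877 m, inside the shell).
No charge is enclosed, so Gauss's law gives E·2πrL = 0 ⇒ E = 0.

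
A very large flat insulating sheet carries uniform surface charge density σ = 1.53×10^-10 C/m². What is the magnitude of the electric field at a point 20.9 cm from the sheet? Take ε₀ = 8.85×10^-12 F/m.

Choose a cylindrical pillbox piercing the sheet, end faces (area A) parallel to it.
Flux Φ = 2EA and Q_enc = σA, so 2EA = σA/ε₀ ⇒ E = |σ|/(2ε₀), independent of distance.
E = |σ|/(2ε₀) = (1.53e-10)/(2·8.85×10^-12) = 8.64 N/C.

8.64 N/C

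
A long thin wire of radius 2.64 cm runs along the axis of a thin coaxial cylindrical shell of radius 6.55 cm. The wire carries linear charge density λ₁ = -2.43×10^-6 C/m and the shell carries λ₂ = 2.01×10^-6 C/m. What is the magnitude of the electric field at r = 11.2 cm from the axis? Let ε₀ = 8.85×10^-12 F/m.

Coaxial Gaussian cylinder, radius r = 11.2 cm, length L (r > 6.55 cm, enclosing both).
λ_enc = λ₁ + λ₂ = (-2.43×10^-6) + (2.01×10^-6) = -4.20e-7 C/m.
Gauss's law: E·2πrL = λ_enc L/ε₀.
E = |λ_enc|/(2πε₀r) = (4.20×10^-7)/(2π·8.85×10^-12·0.112) = 6.74e4 N/C.

|E| = 6.74×10^4 N/C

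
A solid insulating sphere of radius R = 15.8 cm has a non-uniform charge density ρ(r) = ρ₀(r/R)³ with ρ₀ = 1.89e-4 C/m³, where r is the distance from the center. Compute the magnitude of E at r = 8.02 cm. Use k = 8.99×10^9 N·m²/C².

E = 3.73×10^4 N/C

Use a concentric Gaussian sphere at r = 8.02 cm (r < R).
Q_enc = ∫₀^r ρ(r')·4πr'² dr' = (4πρ₀/R³) ∫₀^r r'^5 dr' = 4πρ₀ r^6/(6·R³) = 2.671×10^-8 C.
By Gauss's law, ∮E·dA = E·4πr² = Q_enc/ε₀.
E = k|Q_enc|/r² = (8.99×10^9)(2.671×10^-8)/(0.0802)² = 3.73e4 N/C.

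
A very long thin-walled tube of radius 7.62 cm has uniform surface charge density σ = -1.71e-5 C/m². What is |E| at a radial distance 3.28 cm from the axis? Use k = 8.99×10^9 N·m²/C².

E = 0 (no enclosed charge)

Choose a coaxial cylinder of radius r = 3.28 cm (arbitrary length L) as the Gaussian surface (r < 7.62 cm, inside the shell).
All the surface charge lies outside this cylinder: Q_enc = 0, hence E = 0.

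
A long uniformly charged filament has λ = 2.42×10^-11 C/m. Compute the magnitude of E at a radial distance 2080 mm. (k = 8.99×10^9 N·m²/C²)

Coaxial Gaussian cylinder, radius r = 2080 mm, length L.
Q_enc = λL, so λ_enc = 2.42e-11 C/m.
Applying ∮E·dA = Q_enc/ε₀ with the end caps contributing no flux:
E = 2k|λ_enc|/r = 2(8.99×10^9)(2.42×10^-11)/(2.08) = 0.209 N/C.

|E| = 0.209 N/C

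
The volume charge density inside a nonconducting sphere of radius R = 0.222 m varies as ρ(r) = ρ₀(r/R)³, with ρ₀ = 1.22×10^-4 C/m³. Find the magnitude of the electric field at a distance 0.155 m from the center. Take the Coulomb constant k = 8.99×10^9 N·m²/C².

By spherical symmetry E is radial; choose a Gaussian sphere of radius r = 0.155 m (r < R).
Q_enc = ∫₀^r ρ(r')·4πr'² dr' = (4πρ₀/R³) ∫₀^r r'^5 dr' = 4πρ₀ r^6/(6·R³) = 3.239×10^-7 C.
By Gauss's law, ∮E·dA = E·4πr² = Q_enc/ε₀.
E = k|Q_enc|/r² = (8.99×10^9)(3.239×10^-7)/(0.155)² = 1.21×10^5 N/C.

E = 1.21×10^5 N/C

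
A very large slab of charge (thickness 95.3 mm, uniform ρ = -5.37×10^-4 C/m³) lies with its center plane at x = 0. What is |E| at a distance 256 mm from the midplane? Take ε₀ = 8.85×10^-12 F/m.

The point |x| = 256 mm lies outside the slab (half-thickness 0.04765 m). A symmetric pillbox spanning the full slab encloses Q_enc = ρ·d·A.
Flux = 2EA ⇒ E = |ρ|d/(2ε₀), independent of distance outside.
E = (5.37e-4)(0.0953)/(2·8.85×10^-12) = 2.89×10^6 N/C.

|E| = 2.89×10^6 N/C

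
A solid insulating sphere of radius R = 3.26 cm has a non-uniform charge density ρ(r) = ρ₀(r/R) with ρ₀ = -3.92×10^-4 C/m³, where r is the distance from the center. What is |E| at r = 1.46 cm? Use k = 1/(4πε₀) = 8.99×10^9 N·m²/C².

Symmetry ⇒ E = E(r) r̂. Gaussian sphere of radius r = 1.46 cm (r < R).
Q_enc = ∫₀^r ρ(r')·4πr'² dr' = (4πρ₀/R) ∫₀^r r'^3 dr' = 4πρ₀ r^4/(4·R) = -1.716e-9 C.
Applying ∮E·dA = Q_enc/ε₀ with Φ = E(4πr²):
E = k|Q_enc|/r² = (8.99×10^9)(1.716e-9)/(0.0146)² = 7.24×10^4 N/C.

E = 7.24×10^4 N/C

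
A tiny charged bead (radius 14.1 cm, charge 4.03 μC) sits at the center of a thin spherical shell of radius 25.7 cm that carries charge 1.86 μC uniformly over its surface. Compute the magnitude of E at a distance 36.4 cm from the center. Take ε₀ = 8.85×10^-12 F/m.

Symmetry ⇒ E = E(r) r̂. Gaussian sphere of radius r = 36.4 cm (r > 25.7 cm, enclosing both).
Q_enc = (4.03 μC) + (1.86 μC) = 5.89e-6 C.
Gauss's law: E·4πr² = Q_enc/ε₀.
E = |Q_enc|/(4πε₀r²) = (5.89×10^-6)/(4π·8.85×10^-12·(0.364)²) = 4.00×10^5 N/C.

|E| = 4.00×10^5 N/C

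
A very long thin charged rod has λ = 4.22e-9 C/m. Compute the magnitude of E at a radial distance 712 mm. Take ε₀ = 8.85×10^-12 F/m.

By cylindrical symmetry E is radial; use a coaxial Gaussian cylinder of radius 712 mm and length L.
Q_enc = λL, so λ_enc = 4.22e-9 C/m.
Since E is radial and uniform over the curved surface, Φ = E·2πrL = Q_enc/ε₀ = λ_enc L/ε₀.
E = |λ_enc|/(2πε₀r) = (4.22×10^-9)/(2π·8.85×10^-12·0.712) = 107 N/C.

|E| = 107 N/C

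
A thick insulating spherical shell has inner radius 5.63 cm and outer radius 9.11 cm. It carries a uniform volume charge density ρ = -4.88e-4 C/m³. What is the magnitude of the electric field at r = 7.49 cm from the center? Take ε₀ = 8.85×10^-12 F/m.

|E| = 7.92×10^5 V/m

By spherical symmetry E is radial; choose a Gaussian sphere of radius r = 7.49 cm (within the shell material, 5.63 cm < r < 9.11 cm).
Only the shell between 5.63 cm and r is enclosed: Q_enc = ρ·(4π/3)(r³ − a³) = (-4.88×10^-4)·(4π/3)·((0.0749)³ − (0.0563)³) = -4.941e-7 C.
Since E is radial and uniform over the Gaussian sphere, Φ = E·4πr² = Q_enc/ε₀.
E = |Q_enc|/(4πε₀r²) = (4.941e-7)/(4π·8.85×10^-12·(0.0749)²) = 7.92×10^5 N/C.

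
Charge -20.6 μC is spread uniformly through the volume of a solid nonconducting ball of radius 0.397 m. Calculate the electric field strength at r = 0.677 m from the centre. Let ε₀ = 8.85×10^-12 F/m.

Take a concentric spherical Gaussian surface of radius r = 0.677 m (r > R, so the entire charge is enclosed).
Q_enc = -20.6 μC = -2.06×10^-5 C.
By Gauss's law, ∮E·dA = E·4πr² = Q_enc/ε₀.
E = |Q_enc|/(4πε₀r²) = (2.06e-5)/(4π·8.85×10^-12·(0.677)²) = 4.04e5 N/C.

4.04e5 N/C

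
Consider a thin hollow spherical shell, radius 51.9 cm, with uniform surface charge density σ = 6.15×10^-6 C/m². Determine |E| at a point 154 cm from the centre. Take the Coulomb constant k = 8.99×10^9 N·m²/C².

Symmetry ⇒ E = E(r) r̂. Gaussian sphere of radius r = 154 cm (r > 51.9 cm).
The entire shell is enclosed: Q_enc = σ·4πR² = (6.15e-6)·4π·(0.519)² = 2.082×10^-5 C.
Gauss's law: E·4πr² = Q_enc/ε₀.
E = k|Q_enc|/r² = (8.99×10^9)(2.082×10^-5)/(1.54)² = 7.89e4 N/C.

|E| ≈ 7.89e4 V/m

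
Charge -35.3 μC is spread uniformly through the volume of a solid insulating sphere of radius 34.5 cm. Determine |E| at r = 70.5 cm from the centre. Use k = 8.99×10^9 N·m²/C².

|E| = 6.38e5 N/C

By spherical symmetry E is radial; choose a Gaussian sphere of radius r = 70.5 cm (r > R, so the entire charge is enclosed).
Q_enc = -35.3 μC = -3.53×10^-5 C.
Since E is radial and uniform over the Gaussian sphere, Φ = E·4πr² = Q_enc/ε₀.
E = k|Q_enc|/r² = (8.99×10^9)(3.53×10^-5)/(0.705)² = 6.38e5 N/C.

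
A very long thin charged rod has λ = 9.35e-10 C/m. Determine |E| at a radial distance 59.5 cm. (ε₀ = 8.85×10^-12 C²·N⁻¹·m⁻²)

Take a coaxial cylindrical Gaussian surface of radius r = 59.5 cm and length L.
Q_enc = λL, so λ_enc = 9.35×10^-10 C/m.
Since E is radial and uniform over the curved surface, Φ = E·2πrL = Q_enc/ε₀ = λ_enc L/ε₀.
E = |λ_enc|/(2πε₀r) = (9.35×10^-10)/(2π·8.85×10^-12·0.595) = 28.3 N/C.

E ≈ 28.3 V/m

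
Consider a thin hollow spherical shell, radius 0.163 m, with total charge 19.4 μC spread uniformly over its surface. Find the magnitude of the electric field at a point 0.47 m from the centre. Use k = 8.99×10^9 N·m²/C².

E = 7.90×10^5 N/C

By spherical symmetry E is radial; choose a Gaussian sphere of radius r = 0.47 m (r > 0.163 m).
The entire shell is enclosed: Q_enc = 1.94×10^-5 C.
Applying ∮E·dA = Q_enc/ε₀ with Φ = E(4πr²):
E = k|Q_enc|/r² = (8.99×10^9)(1.94e-5)/(0.47)² = 7.90e5 N/C.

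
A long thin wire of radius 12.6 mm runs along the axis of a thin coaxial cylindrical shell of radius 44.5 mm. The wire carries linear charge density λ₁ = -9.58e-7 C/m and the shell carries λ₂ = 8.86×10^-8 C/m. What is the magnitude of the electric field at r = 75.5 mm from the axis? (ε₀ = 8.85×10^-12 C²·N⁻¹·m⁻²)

Coaxial Gaussian cylinder, radius r = 75.5 mm, length L (r > 44.5 mm, enclosing both).
λ_enc = λ₁ + λ₂ = (-9.58×10^-7) + (8.86e-8) = -8.694×10^-7 C/m.
Applying ∮E·dA = Q_enc/ε₀ with the end caps contributing no flux:
E = |λ_enc|/(2πε₀r) = (8.694×10^-7)/(2π·8.85×10^-12·0.0755) = 2.07×10^5 N/C.

E = 2.07×10^5 N/C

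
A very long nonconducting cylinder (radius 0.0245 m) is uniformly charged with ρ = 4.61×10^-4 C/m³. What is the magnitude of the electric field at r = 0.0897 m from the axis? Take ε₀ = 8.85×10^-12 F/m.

Take a coaxial cylindrical Gaussian surface of radius r = 0.0897 m and length L (r > 0.0245 m, full cross-section enclosed).
λ_enc = ρ·πR² = (4.61×10^-4)π(0.0245)² = 8.693e-7 C/m.
Since E is radial and uniform over the curved surface, Φ = E·2πrL = Q_enc/ε₀ = λ_enc L/ε₀.
E = |λ_enc|/(2πε₀r) = (8.693e-7)/(2π·8.85×10^-12·0.0897) = 1.74e5 N/C.

1.74e5 N/C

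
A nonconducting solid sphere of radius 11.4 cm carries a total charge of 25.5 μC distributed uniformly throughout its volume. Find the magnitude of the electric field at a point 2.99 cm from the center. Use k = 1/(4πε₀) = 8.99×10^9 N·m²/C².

By spherical symmetry E is radial; choose a Gaussian sphere of radius r = 2.99 cm (r < R).
For a uniform sphere the enclosed fraction is (r/R)³, so Q_enc = (25.5 μC)(0.0299/0.114)³ = 4.601×10^-7 C.
By Gauss's law, ∮E·dA = E·4πr² = Q_enc/ε₀.
E = k|Q_enc|/r² = (8.99×10^9)(4.601e-7)/(0.0299)² = 4.63e6 N/C.

|E| ≈ 4.63×10^6 N/C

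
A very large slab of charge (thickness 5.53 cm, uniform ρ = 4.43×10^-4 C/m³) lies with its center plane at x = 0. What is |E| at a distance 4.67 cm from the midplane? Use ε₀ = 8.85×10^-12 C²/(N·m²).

|E| ≈ 1.38×10^6 N/C

The point |x| = 4.67 cm lies outside the slab (half-thickness 0.02765 m). A symmetric pillbox spanning the full slab encloses Q_enc = ρ·d·A.
Flux = 2EA ⇒ E = |ρ|d/(2ε₀), independent of distance outside.
E = (4.43×10^-4)(0.0553)/(2·8.85×10^-12) = 1.38×10^6 N/C.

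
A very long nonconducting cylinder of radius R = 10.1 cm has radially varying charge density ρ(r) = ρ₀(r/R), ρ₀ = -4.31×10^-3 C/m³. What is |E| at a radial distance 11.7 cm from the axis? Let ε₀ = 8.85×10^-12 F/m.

By cylindrical symmetry E is radial; use a coaxial Gaussian cylinder of radius 11.7 cm and length L (r > R, full charge per length enclosed).
λ_enc = 2π ∫₀^R ρ₀(r'/R)^1 r' dr' = 2πρ₀R²/3 = -9.208×10^-5 C/m.
Since E is radial and uniform over the curved surface, Φ = E·2πrL = Q_enc/ε₀ = λ_enc L/ε₀.
E = |λ_enc|/(2πε₀r) = (9.208×10^-5)/(2π·8.85×10^-12·0.117) = 1.42×10^7 N/C.

E = 1.42×10^7 N/C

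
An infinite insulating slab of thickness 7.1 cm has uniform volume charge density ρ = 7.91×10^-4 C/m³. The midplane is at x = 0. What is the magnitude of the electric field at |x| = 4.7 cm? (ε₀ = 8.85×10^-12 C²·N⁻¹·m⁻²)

E = 3.17×10^6 N/C

The point |x| = 4.7 cm lies outside the slab (half-thickness 0.0355 m). A symmetric pillbox spanning the full slab encloses Q_enc = ρ·d·A.
Flux = 2EA ⇒ E = |ρ|d/(2ε₀), independent of distance outside.
E = (7.91e-4)(0.071)/(2·8.85×10^-12) = 3.17e6 N/C.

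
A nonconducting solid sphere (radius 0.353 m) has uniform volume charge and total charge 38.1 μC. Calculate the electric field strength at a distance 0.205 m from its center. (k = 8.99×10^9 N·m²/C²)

Use a concentric Gaussian sphere at r = 0.205 m (r < R).
Only the charge within r is enclosed: Q_enc = Q·(r/R)³ = (38.1 μC)·(0.205 m/0.353 m)³ = 7.462×10^-6 C.
By Gauss's law, ∮E·dA = E·4πr² = Q_enc/ε₀.
E = k|Q_enc|/r² = (8.99×10^9)(7.462×10^-6)/(0.205)² = 1.60e6 N/C.

E ≈ 1.60×10^6 V/m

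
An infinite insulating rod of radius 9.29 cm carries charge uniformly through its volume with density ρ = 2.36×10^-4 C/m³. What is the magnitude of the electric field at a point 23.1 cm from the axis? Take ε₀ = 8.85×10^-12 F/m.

E = 4.98×10^5 N/C

Coaxial Gaussian cylinder, radius r = 23.1 cm, length L (r > 9.29 cm, full cross-section enclosed).
λ_enc = ρ·πR² = (2.36×10^-4)π(0.0929)² = 6.399e-6 C/m.
Since E is radial and uniform over the curved surface, Φ = E·2πrL = Q_enc/ε₀ = λ_enc L/ε₀.
E = |λ_enc|/(2πε₀r) = (6.399e-6)/(2π·8.85×10^-12·0.231) = 4.98×10^5 N/C.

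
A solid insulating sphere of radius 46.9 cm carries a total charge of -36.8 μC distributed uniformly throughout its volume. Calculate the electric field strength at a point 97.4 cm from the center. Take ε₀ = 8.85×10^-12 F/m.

E = 3.49e5 N/C

By spherical symmetry E is radial; choose a Gaussian sphere of radius r = 97.4 cm (r > R, so the entire charge is enclosed).
Q_enc = -36.8 μC = -3.68×10^-5 C.
Applying ∮E·dA = Q_enc/ε₀ with Φ = E(4πr²):
E = |Q_enc|/(4πε₀r²) = (3.68×10^-5)/(4π·8.85×10^-12·(0.974)²) = 3.49×10^5 N/C.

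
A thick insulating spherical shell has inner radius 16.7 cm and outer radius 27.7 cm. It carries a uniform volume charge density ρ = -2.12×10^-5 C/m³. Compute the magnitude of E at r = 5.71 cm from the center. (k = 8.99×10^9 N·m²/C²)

E = 0

Take a concentric spherical Gaussian surface of radius r = 5.71 cm (r < 16.7 cm, inside the empty cavity).
Q_enc = 0 (all charge lies at larger r); Gauss's law gives E = 0.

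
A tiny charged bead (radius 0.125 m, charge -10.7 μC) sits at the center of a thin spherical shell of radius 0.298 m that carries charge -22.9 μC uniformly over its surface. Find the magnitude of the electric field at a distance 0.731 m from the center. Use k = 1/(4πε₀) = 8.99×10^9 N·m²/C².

Take a concentric spherical Gaussian surface of radius r = 0.731 m (r > 0.298 m, enclosing both).
Q_enc = (-10.7 μC) + (-22.9 μC) = -3.36×10^-5 C.
By Gauss's law, ∮E·dA = E·4πr² = Q_enc/ε₀.
E = k|Q_enc|/r² = (8.99×10^9)(3.36e-5)/(0.731)² = 5.65×10^5 N/C.

|E| = 5.65×10^5 N/C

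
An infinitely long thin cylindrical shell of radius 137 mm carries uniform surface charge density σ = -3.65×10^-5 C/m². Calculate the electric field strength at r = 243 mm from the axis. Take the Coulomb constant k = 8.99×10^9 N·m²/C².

|E| = 2.32×10^6 N/C

Take a coaxial cylindrical Gaussian surface of radius r = 243 mm and length L (r > 137 mm).
The whole shell is enclosed: λ_enc = σ·2πR = (-3.65×10^-5)·2π·(0.137) = -3.142e-5 C/m.
By Gauss's law (flux through the curved wall only), E·2πrL = λ_enc L/ε₀.
E = 2k|λ_enc|/r = 2(8.99×10^9)(3.142×10^-5)/(0.243) = 2.32×10^6 N/C.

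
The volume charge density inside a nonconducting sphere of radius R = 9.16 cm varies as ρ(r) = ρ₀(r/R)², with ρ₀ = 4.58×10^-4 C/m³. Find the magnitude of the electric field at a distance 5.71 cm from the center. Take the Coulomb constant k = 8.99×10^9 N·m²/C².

Take a concentric spherical Gaussian surface of radius r = 5.71 cm (r < R).
Integrate the density: Q_enc = 4π ∫₀^r ρ₀(r'/R)^2 r'² dr' = 4πρ₀ r^5/(5·R²) = 8.327×10^-8 C.
By Gauss's law, ∮E·dA = E·4πr² = Q_enc/ε₀.
E = k|Q_enc|/r² = (8.99×10^9)(8.327e-8)/(0.0571)² = 2.30×10^5 N/C.

|E| ≈ 2.30e5 N/C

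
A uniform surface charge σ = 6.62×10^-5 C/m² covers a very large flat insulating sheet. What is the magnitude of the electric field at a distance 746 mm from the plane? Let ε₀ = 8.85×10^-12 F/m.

E ≈ 3.74×10^6 V/m

Choose a cylindrical pillbox piercing the sheet, end faces (area A) parallel to it.
Flux Φ = 2EA and Q_enc = σA, so 2EA = σA/ε₀ ⇒ E = |σ|/(2ε₀), independent of distance.
E = |σ|/(2ε₀) = (6.62×10^-5)/(2·8.85×10^-12) = 3.74×10^6 N/C.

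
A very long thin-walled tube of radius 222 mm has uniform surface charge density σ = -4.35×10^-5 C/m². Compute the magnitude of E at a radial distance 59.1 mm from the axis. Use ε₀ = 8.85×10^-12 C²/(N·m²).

By cylindrical symmetry E is radial; use a coaxial Gaussian cylinder of radius 59.1 mm and length L (r < 222 mm, inside the shell).
No charge is enclosed, so Gauss's law gives E·2πrL = 0 ⇒ E = 0.

|E| = 0 N/C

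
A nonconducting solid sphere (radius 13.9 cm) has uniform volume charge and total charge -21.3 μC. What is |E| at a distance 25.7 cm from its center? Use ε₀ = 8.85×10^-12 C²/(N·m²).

By spherical symmetry E is radial; choose a Gaussian sphere of radius r = 25.7 cm (r > R, so the entire charge is enclosed).
Q_enc = -21.3 μC = -2.13×10^-5 C.
Since E is radial and uniform over the Gaussian sphere, Φ = E·4πr² = Q_enc/ε₀.
E = |Q_enc|/(4πε₀r²) = (2.13×10^-5)/(4π·8.85×10^-12·(0.257)²) = 2.90×10^6 N/C.

|E| ≈ 2.90×10^6 N/C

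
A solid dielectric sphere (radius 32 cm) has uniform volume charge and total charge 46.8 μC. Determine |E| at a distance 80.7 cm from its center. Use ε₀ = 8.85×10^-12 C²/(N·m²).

By spherical symmetry E is radial; choose a Gaussian sphere of radius r = 80.7 cm (r > R, so the entire charge is enclosed).
Q_enc = 46.8 μC = 4.68×10^-5 C.
By Gauss's law, ∮E·dA = E·4πr² = Q_enc/ε₀.
E = |Q_enc|/(4πε₀r²) = (4.68×10^-5)/(4π·8.85×10^-12·(0.807)²) = 6.46×10^5 N/C.

|E| ≈ 6.46×10^5 N/C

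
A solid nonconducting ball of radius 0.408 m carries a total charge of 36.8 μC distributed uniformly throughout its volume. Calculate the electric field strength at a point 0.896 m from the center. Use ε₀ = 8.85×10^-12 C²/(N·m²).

E = 4.12×10^5 N/C

Take a concentric spherical Gaussian surface of radius r = 0.896 m (r > R, so the entire charge is enclosed).
Q_enc = 36.8 μC = 3.68×10^-5 C.
Gauss's law: E·4πr² = Q_enc/ε₀.
E = |Q_enc|/(4πε₀r²) = (3.68e-5)/(4π·8.85×10^-12·(0.896)²) = 4.12×10^5 N/C.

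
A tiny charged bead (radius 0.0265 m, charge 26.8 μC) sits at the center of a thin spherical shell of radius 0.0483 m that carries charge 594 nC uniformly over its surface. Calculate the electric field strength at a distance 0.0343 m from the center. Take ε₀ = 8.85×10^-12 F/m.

Take a concentric spherical Gaussian surface of radius r = 0.0343 m (between the bodies, 0.0265 m < r < 0.0483 m).
Only the inner charge is enclosed; the outer shell contributes nothing inside itself. Q_enc = 26.8 μC = 2.68e-5 C.
Gauss's law: E·4πr² = Q_enc/ε₀.
E = |Q_enc|/(4πε₀r²) = (2.68e-5)/(4π·8.85×10^-12·(0.0343)²) = 2.05e8 N/C.

|E| = 2.05×10^8 N/C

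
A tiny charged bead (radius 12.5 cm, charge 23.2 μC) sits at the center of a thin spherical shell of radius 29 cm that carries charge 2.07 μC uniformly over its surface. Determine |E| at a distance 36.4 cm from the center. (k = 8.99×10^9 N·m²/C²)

|E| ≈ 1.71×10^6 N/C

Take a concentric spherical Gaussian surface of radius r = 36.4 cm (r > 29 cm, enclosing both).
Q_enc = (23.2 μC) + (2.07 μC) = 2.527×10^-5 C.
Applying ∮E·dA = Q_enc/ε₀ with Φ = E(4πr²):
E = k|Q_enc|/r² = (8.99×10^9)(2.527×10^-5)/(0.364)² = 1.71e6 N/C.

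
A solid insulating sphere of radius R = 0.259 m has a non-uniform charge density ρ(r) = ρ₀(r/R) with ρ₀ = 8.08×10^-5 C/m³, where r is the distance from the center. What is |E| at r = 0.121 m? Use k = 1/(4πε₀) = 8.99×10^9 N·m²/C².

|E| = 1.29×10^5 V/m

Use a concentric Gaussian sphere at r = 0.121 m (r < R).
Q_enc = ∫₀^r ρ(r')·4πr'² dr' = (4πρ₀/R) ∫₀^r r'^3 dr' = 4πρ₀ r^4/(4·R) = 2.101e-7 C.
Gauss's law: E·4πr² = Q_enc/ε₀.
E = k|Q_enc|/r² = (8.99×10^9)(2.101×10^-7)/(0.121)² = 1.29×10^5 N/C.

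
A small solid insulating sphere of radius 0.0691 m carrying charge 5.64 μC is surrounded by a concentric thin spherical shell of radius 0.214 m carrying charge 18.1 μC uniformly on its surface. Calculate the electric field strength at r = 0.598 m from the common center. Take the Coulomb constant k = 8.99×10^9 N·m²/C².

|E| ≈ 5.97×10^5 V/m

Take a concentric spherical Gaussian surface of radius r = 0.598 m (r > 0.214 m, enclosing both).
Q_enc = (5.64 μC) + (18.1 μC) = 2.374e-5 C.
Applying ∮E·dA = Q_enc/ε₀ with Φ = E(4πr²):
E = k|Q_enc|/r² = (8.99×10^9)(2.374e-5)/(0.598)² = 5.97e5 N/C.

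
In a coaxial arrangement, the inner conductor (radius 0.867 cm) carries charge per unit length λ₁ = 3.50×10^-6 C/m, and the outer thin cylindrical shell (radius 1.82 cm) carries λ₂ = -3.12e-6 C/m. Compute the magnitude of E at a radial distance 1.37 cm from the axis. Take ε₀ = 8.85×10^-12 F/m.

E = 4.59×10^6 V/m

Choose a coaxial cylinder of radius r = 1.37 cm (arbitrary length L) as the Gaussian surface (between the conductors, 0.867 cm < r < 1.82 cm).
The shell at 1.82 cm lies outside the Gaussian surface, so λ_enc = λ₁ = 3.50×10^-6 C/m.
Gauss's law: E·2πrL = λ_enc L/ε₀.
E = |λ_enc|/(2πε₀r) = (3.50e-6)/(2π·8.85×10^-12·0.0137) = 4.59×10^6 N/C.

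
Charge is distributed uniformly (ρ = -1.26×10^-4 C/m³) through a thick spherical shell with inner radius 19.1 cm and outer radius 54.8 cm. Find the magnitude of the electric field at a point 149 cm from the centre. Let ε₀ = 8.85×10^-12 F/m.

|E| ≈ 3.37e5 V/m

Use a concentric Gaussian sphere at r = 149 cm (r > 54.8 cm, enclosing the whole shell).
Q_enc = ρ·(4π/3)(b³ − a³) = (-1.26e-4)·(4π/3)·((0.548)³ − (0.191)³) = -8.318e-5 C.
Gauss's law: E·4πr² = Q_enc/ε₀.
E = |Q_enc|/(4πε₀r²) = (8.318e-5)/(4π·8.85×10^-12·(1.49)²) = 3.37×10^5 N/C.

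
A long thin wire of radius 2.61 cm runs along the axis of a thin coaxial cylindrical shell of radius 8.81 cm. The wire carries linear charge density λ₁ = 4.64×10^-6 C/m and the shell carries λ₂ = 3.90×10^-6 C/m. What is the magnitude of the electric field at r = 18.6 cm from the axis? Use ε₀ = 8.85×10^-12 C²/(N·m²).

By cylindrical symmetry E is radial; use a coaxial Gaussian cylinder of radius 18.6 cm and length L (r > 8.81 cm, enclosing both).
λ_enc = λ₁ + λ₂ = (4.64e-6) + (3.90×10^-6) = 8.54e-6 C/m.
Since E is radial and uniform over the curved surface, Φ = E·2πrL = Q_enc/ε₀ = λ_enc L/ε₀.
E = |λ_enc|/(2πε₀r) = (8.54×10^-6)/(2π·8.85×10^-12·0.186) = 8.26×10^5 N/C.

E = 8.26e5 N/C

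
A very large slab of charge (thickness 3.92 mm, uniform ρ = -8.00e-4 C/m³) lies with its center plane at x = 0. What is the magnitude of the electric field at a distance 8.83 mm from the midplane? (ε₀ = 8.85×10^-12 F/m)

|E| ≈ 1.77×10^5 N/C

The point |x| = 8.83 mm lies outside the slab (half-thickness 0.00196 m). A symmetric pillbox spanning the full slab encloses Q_enc = ρ·d·A.
Flux = 2EA ⇒ E = |ρ|d/(2ε₀), independent of distance outside.
E = (8.00e-4)(0.00392)/(2·8.85×10^-12) = 1.77×10^5 N/C.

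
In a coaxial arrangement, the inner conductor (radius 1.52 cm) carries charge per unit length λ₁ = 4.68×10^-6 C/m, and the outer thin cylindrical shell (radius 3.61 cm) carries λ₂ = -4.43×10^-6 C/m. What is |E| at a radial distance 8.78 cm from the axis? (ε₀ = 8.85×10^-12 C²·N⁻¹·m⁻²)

E = 5.12×10^4 V/m

Choose a coaxial cylinder of radius r = 8.78 cm (arbitrary length L) as the Gaussian surface (r > 3.61 cm, enclosing both).
λ_enc = λ₁ + λ₂ = (4.68×10^-6) + (-4.43×10^-6) = 2.50e-7 C/m.
Since E is radial and uniform over the curved surface, Φ = E·2πrL = Q_enc/ε₀ = λ_enc L/ε₀.
E = |λ_enc|/(2πε₀r) = (2.50×10^-7)/(2π·8.85×10^-12·0.0878) = 5.12e4 N/C.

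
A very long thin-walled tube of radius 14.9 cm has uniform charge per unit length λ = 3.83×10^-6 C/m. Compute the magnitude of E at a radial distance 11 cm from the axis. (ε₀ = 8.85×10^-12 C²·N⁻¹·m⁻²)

By cylindrical symmetry E is radial; use a coaxial Gaussian cylinder of radius 11 cm and length L (r < 14.9 cm, inside the shell).
All the surface charge lies outside this cylinder: Q_enc = 0, hence E = 0.

E = 0 (no enclosed charge)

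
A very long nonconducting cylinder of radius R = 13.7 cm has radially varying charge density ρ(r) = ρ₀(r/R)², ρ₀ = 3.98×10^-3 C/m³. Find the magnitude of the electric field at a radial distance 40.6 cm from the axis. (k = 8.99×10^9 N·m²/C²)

Take a coaxial cylindrical Gaussian surface of radius r = 40.6 cm and length L (r > R, full charge per length enclosed).
λ_enc = 2π ∫₀^R ρ₀(r'/R)^2 r' dr' = 2πρ₀R²/4 = 1.173×10^-4 C/m.
Since E is radial and uniform over the curved surface, Φ = E·2πrL = Q_enc/ε₀ = λ_enc L/ε₀.
E = 2k|λ_enc|/r = 2(8.99×10^9)(1.173e-4)/(0.406) = 5.20×10^6 N/C.

|E| = 5.20×10^6 N/C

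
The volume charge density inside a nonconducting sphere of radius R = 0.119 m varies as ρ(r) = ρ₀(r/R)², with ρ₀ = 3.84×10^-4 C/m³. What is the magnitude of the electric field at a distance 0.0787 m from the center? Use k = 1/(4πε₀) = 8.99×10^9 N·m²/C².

Take a concentric spherical Gaussian surface of radius r = 0.0787 m (r < R).
Integrate the density: Q_enc = 4π ∫₀^r ρ₀(r'/R)^2 r'² dr' = 4πρ₀ r^5/(5·R²) = 2.058×10^-7 C.
By Gauss's law, ∮E·dA = E·4πr² = Q_enc/ε₀.
E = k|Q_enc|/r² = (8.99×10^9)(2.058×10^-7)/(0.0787)² = 2.99×10^5 N/C.

E ≈ 2.99×10^5 N/C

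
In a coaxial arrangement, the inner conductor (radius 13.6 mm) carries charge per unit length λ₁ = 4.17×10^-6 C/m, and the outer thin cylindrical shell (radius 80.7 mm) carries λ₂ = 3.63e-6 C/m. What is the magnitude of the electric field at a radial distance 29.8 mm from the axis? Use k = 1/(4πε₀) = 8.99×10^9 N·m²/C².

Choose a coaxial cylinder of radius r = 29.8 mm (arbitrary length L) as the Gaussian surface (between the conductors, 13.6 mm < r < 80.7 mm).
Only the inner wire is enclosed; the outer shell contributes nothing inside itself. λ_enc = λ₁ = 4.17×10^-6 C/m.
Applying ∮E·dA = Q_enc/ε₀ with the end caps contributing no flux:
E = 2k|λ_enc|/r = 2(8.99×10^9)(4.17×10^-6)/(0.0298) = 2.52×10^6 N/C.

E = 2.52e6 N/C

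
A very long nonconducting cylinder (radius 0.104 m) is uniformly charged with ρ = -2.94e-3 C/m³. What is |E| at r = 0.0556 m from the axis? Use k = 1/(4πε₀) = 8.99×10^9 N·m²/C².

Choose a coaxial cylinder of radius r = 0.0556 m (arbitrary length L) as the Gaussian surface (r < R).
Enclosed charge per unit length: λ_enc = ρ·πr² = (-2.94×10^-3)π(0.0556)² = -2.855×10^-5 C/m.
By Gauss's law (flux through the curved wall only), E·2πrL = λ_enc L/ε₀.
E = 2k|λ_enc|/r = 2(8.99×10^9)(2.855×10^-5)/(0.0556) = 9.23e6 N/C.

E ≈ 9.23×10^6 N/C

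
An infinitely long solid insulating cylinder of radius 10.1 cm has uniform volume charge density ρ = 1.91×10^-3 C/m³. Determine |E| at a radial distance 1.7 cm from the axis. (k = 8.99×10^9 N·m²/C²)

E ≈ 1.83×10^6 V/m

Choose a coaxial cylinder of radius r = 1.7 cm (arbitrary length L) as the Gaussian surface (r < R).
Enclosed charge per unit length: λ_enc = ρ·πr² = (1.91×10^-3)π(0.017)² = 1.734×10^-6 C/m.
Since E is radial and uniform over the curved surface, Φ = E·2πrL = Q_enc/ε₀ = λ_enc L/ε₀.
E = 2k|λ_enc|/r = 2(8.99×10^9)(1.734×10^-6)/(0.017) = 1.83×10^6 N/C.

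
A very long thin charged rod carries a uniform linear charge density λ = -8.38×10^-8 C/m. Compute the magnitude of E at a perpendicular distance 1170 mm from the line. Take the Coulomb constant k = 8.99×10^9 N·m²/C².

E = 1.29e3 N/C

Choose a coaxial cylinder of radius r = 1170 mm (arbitrary length L) as the Gaussian surface.
Q_enc = λL, so λ_enc = -8.38×10^-8 C/m.
Gauss's law: E·2πrL = λ_enc L/ε₀.
E = 2k|λ_enc|/r = 2(8.99×10^9)(8.38e-8)/(1.17) = 1.29×10^3 N/C.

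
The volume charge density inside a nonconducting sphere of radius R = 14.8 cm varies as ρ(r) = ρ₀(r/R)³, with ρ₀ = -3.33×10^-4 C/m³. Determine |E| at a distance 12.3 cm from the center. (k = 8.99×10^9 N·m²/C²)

Symmetry ⇒ E = E(r) r̂. Gaussian sphere of radius r = 12.3 cm (r < R).
Q_enc = ∫₀^r ρ(r')·4πr'² dr' = (4πρ₀/R³) ∫₀^r r'^5 dr' = 4πρ₀ r^6/(6·R³) = -7.45e-7 C.
Since E is radial and uniform over the Gaussian sphere, Φ = E·4πr² = Q_enc/ε₀.
E = k|Q_enc|/r² = (8.99×10^9)(7.45×10^-7)/(0.123)² = 4.43e5 N/C.

E ≈ 4.43e5 N/C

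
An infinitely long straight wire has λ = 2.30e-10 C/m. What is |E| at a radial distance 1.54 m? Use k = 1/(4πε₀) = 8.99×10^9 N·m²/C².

By cylindrical symmetry E is radial; use a coaxial Gaussian cylinder of radius 1.54 m and length L.
Q_enc = λL, so λ_enc = 2.30×10^-10 C/m.
Applying ∮E·dA = Q_enc/ε₀ with the end caps contributing no flux:
E = 2k|λ_enc|/r = 2(8.99×10^9)(2.30e-10)/(1.54) = 2.69 N/C.

E ≈ 2.69 N/C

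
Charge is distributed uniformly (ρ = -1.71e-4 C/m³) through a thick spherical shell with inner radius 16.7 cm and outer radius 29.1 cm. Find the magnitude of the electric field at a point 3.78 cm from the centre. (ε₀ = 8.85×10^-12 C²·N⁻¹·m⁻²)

Use a concentric Gaussian sphere at r = 3.78 cm (r < 16.7 cm, inside the empty cavity).
Q_enc = 0 (all charge lies at larger r); Gauss's law gives E = 0.

|E| = 0 N/C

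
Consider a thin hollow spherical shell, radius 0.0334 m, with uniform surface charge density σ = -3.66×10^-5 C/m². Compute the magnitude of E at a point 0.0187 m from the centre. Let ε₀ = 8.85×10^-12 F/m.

Symmetry ⇒ E = E(r) r̂. Gaussian sphere of radius r = 0.0187 m (inside the shell, r < 0.0334 m).
No charge lies within this surface, so Q_enc = 0 and Gauss's law gives E·4πr² = 0 ⇒ E = 0.

E = 0 (no enclosed charge)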